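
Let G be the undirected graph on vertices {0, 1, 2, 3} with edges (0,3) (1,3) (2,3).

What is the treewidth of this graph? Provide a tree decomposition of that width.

Treewidth 1.
Bags: B1 = {2, 3}  B2 = {0, 3}  B3 = {1, 3}
Tree: B1–B2, B2–B3

The largest bag has 2 vertices, giving width 1; this decomposition certifies tw(G) ≤ 1. Since G has at least one edge (e.g. 3–2), it is not an edgeless graph, so tw(G) ≥ 1. The upper and lower bounds meet at 1, so that is the treewidth.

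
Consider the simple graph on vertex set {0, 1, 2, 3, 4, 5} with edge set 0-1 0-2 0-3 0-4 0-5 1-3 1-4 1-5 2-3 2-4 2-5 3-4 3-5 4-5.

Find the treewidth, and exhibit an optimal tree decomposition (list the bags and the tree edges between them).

Treewidth 4.
One such decomposition:
Bags: B1 = {0, 1, 3, 4, 5}  B2 = {0, 2, 3, 4, 5}
Tree: B1–B2

Every bag has size at most 5, so the width is 5 − 1 = 4 and tw(G) ≤ 4. For the lower bound, the 5 vertices {0, 1, 3, 4, 5} are pairwise adjacent, and any tree decomposition puts a clique entirely inside one bag — forcing width ≥ 4. Therefore the treewidth is 4.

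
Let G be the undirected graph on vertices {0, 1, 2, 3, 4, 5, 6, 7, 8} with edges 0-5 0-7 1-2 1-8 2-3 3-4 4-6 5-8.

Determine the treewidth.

1

A width-1 tree decomposition is:
Bags: B1 = {0, 7}  B2 = {0, 5}  B3 = {5, 8}  B4 = {1, 8}  B5 = {1, 2}  B6 = {2, 3}  B7 = {3, 4}  B8 = {4, 6}
Tree: B1–B2, B2–B3, B3–B4, B4–B5, B5–B6, B6–B7, B7–B8
The largest bag has 2 vertices, giving width 1; this decomposition certifies tw(G) ≤ 1. Any graph with an edge has treewidth ≥ 1, and G has the edge 7–0. Combining the bounds, tw(G) = 1.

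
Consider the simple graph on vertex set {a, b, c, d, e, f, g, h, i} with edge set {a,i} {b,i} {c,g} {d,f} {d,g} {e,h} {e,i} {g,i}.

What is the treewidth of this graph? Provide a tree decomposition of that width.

Treewidth 1.
Bags: B1 = {g, i}  B2 = {d, g}  B3 = {d, f}  B4 = {e, i}  B5 = {b, i}  B6 = {e, h}  B7 = {c, g}  B8 = {a, i}
Tree: B1–B2, B2–B3, B1–B4, B4–B5, B4–B6, B1–B7, B1–B8

The largest bag has 2 vertices, giving width 1; this decomposition certifies tw(G) ≤ 1. Any graph with an edge has treewidth ≥ 1, and G has the edge g–i. The upper and lower bounds meet at 1, so that is the treewidth.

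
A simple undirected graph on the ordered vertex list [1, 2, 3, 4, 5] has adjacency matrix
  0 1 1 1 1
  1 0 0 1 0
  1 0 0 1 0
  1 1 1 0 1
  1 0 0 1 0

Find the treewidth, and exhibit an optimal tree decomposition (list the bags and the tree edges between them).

Treewidth 2.
Bags: B1 = {1, 3, 4}  B2 = {1, 4, 5}  B3 = {1, 2, 4}
Tree: B1–B2, B1–B3

The largest bag has 3 vertices, giving width 2; this decomposition certifies tw(G) ≤ 2. Conversely, {1, 2, 4} is a clique of size 3, and the vertices of any clique must share a bag in every tree decomposition; so some bag has ≥ 3 vertices and tw(G) ≥ 2. The upper and lower bounds meet at 2, so that is the treewidth.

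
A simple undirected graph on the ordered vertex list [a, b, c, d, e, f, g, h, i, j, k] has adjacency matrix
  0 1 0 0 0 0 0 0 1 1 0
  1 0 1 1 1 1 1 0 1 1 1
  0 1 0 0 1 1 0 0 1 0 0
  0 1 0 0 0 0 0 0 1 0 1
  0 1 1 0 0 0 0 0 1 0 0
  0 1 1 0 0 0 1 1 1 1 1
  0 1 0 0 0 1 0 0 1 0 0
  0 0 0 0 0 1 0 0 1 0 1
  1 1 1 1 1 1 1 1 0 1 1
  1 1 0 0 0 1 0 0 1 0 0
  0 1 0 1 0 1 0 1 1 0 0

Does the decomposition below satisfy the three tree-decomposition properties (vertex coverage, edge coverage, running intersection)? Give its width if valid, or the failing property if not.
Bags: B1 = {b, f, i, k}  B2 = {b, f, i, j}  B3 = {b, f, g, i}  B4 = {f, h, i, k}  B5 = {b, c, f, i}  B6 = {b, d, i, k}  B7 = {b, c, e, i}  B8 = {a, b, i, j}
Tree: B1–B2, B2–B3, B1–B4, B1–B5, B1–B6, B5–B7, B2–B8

Vertex coverage: the bags together contain {a, b, c, d, e, f, g, h, i, j, k}, the full vertex set. Edge coverage: each edge of G has both endpoints in at least one bag. Running intersection: for every vertex, the bags containing it form a connected subtree. All three properties hold, so this is a valid tree decomposition of width max|bag| − 1 = 3, and hence tw(G) ≤ 3.

Yes; width 3.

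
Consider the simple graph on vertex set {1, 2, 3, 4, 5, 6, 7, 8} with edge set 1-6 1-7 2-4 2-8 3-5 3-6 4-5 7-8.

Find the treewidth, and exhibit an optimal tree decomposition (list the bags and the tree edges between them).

Treewidth 2.
One such decomposition:
Bags: B1 = {1, 6, 7}  B2 = {6, 7, 8}  B3 = {2, 6, 8}  B4 = {2, 4, 6}  B5 = {4, 5, 6}  B6 = {3, 5, 6}
Tree: B1–B2, B2–B3, B3–B4, B4–B5, B5–B6

The largest bag has 3 vertices, giving width 2; this decomposition certifies tw(G) ≤ 2. The edges 6–1–7–8–2–4–5–3–6 form a cycle, so G is not a tree and its treewidth is at least 2. The upper and lower bounds meet at 2, so that is the treewidth.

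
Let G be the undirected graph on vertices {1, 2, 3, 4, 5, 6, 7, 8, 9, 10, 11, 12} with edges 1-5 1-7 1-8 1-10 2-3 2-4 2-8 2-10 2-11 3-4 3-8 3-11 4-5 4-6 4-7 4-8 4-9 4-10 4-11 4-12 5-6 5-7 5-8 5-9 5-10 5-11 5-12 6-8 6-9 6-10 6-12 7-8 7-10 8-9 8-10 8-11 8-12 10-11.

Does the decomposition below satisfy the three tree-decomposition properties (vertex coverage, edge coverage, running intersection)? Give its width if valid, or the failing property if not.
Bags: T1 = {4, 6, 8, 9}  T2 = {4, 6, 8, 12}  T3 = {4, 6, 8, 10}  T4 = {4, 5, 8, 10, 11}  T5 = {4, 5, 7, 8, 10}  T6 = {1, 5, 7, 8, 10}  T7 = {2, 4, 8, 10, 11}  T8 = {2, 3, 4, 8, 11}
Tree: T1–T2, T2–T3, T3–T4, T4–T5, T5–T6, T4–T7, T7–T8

A tree decomposition must satisfy three properties: every vertex lies in some bag; for every edge, both endpoints lie together in some bag; and for every vertex, the bags containing it form a connected subtree. Here edge (9,5) lies in no bag, so the decomposition is invalid.

No — edge (9,5) lies in no bag.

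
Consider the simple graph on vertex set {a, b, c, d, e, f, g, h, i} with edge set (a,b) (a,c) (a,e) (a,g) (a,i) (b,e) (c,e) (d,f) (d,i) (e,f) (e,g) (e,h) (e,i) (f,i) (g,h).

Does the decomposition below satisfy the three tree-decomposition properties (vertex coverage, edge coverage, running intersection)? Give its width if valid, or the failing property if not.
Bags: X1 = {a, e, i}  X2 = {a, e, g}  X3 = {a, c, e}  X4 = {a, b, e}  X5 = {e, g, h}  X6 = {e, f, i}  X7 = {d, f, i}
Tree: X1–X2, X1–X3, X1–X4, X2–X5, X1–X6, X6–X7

Yes; width 2.

Every vertex of G appears in some bag (union = {a, b, c, d, e, f, g, h, i}); every edge is covered by a bag; and for each vertex v the set of bags containing v is connected in the bag tree. The decomposition is therefore valid. The largest bag has 3 vertices, so the width is 2.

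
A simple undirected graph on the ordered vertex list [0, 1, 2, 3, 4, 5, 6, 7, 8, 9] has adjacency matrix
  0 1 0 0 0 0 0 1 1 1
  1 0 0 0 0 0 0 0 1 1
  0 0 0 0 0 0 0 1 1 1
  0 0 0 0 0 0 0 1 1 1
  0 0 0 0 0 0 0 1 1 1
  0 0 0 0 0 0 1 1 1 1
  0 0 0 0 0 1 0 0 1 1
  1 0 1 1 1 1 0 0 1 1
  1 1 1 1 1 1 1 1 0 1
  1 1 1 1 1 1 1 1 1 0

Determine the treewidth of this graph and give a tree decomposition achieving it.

Every bag has size at most 4, so the width is 4 − 1 = 3 and tw(G) ≤ 3. For the lower bound, the 4 vertices {0, 1, 8, 9} are pairwise adjacent, and any tree decomposition puts a clique entirely inside one bag — forcing width ≥ 3. The upper and lower bounds meet at 3, so that is the treewidth.

Treewidth 3.
Bags: B1 = {5, 7, 8, 9}  B2 = {4, 7, 8, 9}  B3 = {0, 7, 8, 9}  B4 = {5, 6, 8, 9}  B5 = {3, 7, 8, 9}  B6 = {2, 7, 8, 9}  B7 = {0, 1, 8, 9}
Tree: B1–B2, B2–B3, B1–B4, B3–B5, B3–B6, B3–B7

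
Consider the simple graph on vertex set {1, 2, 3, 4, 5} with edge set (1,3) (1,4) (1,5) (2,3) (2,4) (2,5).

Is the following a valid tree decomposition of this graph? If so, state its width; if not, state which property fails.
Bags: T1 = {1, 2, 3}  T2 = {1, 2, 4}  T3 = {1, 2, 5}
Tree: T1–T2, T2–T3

Yes; width 2.

Vertex coverage: the bags together contain {1, 2, 3, 4, 5}, the full vertex set. Edge coverage: each edge of G has both endpoints in at least one bag. Running intersection: for every vertex, the bags containing it form a connected subtree. All three properties hold, so this is a valid tree decomposition of width max|bag| − 1 = 2, and hence tw(G) ≤ 2.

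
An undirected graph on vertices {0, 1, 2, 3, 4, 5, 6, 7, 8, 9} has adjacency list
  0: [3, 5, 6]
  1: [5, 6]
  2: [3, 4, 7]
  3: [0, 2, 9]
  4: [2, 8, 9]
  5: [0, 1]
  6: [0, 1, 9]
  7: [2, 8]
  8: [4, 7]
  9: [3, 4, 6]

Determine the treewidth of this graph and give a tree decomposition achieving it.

Treewidth 2.
Bags: B1 = {4, 7, 8}  B2 = {2, 4, 7}  B3 = {2, 4, 9}  B4 = {2, 3, 9}  B5 = {3, 6, 9}  B6 = {0, 3, 6}  B7 = {0, 1, 6}  B8 = {0, 1, 5}
Tree: B1–B2, B2–B3, B3–B4, B4–B5, B5–B6, B6–B7, B7–B8

Each bag holds 3 vertices, so the decomposition has width 2, which upper-bounds the treewidth. Since 8–7–2–4–8 is a cycle in G, G is not acyclic. Forests are exactly the graphs of treewidth ≤ 1, so tw(G) ≥ 2. Combining the bounds, tw(G) = 2.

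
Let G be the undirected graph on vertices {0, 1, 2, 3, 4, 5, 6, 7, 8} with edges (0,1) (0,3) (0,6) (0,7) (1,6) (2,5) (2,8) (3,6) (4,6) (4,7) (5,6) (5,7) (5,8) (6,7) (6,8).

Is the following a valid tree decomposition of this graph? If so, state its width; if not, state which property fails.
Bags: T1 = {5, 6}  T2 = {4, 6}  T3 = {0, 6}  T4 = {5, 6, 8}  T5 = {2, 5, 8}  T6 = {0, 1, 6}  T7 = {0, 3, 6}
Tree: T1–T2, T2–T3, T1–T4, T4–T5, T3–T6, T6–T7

No — vertex 7 appears in no bag.

A tree decomposition must satisfy three properties: every vertex lies in some bag; for every edge, both endpoints lie together in some bag; and for every vertex, the bags containing it form a connected subtree. Here vertex 7 appears in no bag, so the decomposition is invalid.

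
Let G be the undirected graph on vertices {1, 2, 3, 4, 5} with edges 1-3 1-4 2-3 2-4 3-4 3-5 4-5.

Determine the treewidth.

A width-2 tree decomposition is:
Bags: B1 = {1, 3, 4}  B2 = {3, 4, 5}  B3 = {2, 3, 4}
Tree: B1–B2, B2–B3
Every bag has size at most 3, so the width is 3 − 1 = 2 and tw(G) ≤ 2. On the other hand G contains the 3-clique {1, 3, 4}. A clique must lie in a single bag of any decomposition, so no decomposition can have width below 2. Combining the bounds, tw(G) = 2.

2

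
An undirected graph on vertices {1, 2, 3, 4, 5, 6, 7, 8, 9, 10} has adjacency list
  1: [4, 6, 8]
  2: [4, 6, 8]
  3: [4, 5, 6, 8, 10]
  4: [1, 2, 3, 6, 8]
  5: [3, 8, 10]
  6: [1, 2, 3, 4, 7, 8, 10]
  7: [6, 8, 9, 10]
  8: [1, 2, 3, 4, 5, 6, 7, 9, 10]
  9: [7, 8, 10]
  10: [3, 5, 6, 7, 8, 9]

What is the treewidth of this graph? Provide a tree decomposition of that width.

The largest bag has 4 vertices, giving width 3; this decomposition certifies tw(G) ≤ 3. On the other hand G contains the 4-clique {7, 8, 9, 10}. A clique must lie in a single bag of any decomposition, so no decomposition can have width below 3. Therefore the treewidth is 3.

Treewidth 3.
One such decomposition:
Bags: B1 = {6, 7, 8, 10}  B2 = {3, 6, 8, 10}  B3 = {3, 4, 6, 8}  B4 = {7, 8, 9, 10}  B5 = {3, 5, 8, 10}  B6 = {1, 4, 6, 8}  B7 = {2, 4, 6, 8}
Tree: B1–B2, B2–B3, B1–B4, B2–B5, B3–B6, B6–B7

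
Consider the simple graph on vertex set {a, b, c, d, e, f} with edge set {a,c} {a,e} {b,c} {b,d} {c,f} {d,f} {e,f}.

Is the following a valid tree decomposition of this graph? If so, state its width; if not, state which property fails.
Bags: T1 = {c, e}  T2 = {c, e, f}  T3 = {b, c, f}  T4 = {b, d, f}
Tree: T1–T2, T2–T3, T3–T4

A tree decomposition must satisfy three properties: every vertex lies in some bag; for every edge, both endpoints lie together in some bag; and for every vertex, the bags containing it form a connected subtree. Here vertex a appears in no bag, so the decomposition is invalid.

No — vertex a appears in no bag.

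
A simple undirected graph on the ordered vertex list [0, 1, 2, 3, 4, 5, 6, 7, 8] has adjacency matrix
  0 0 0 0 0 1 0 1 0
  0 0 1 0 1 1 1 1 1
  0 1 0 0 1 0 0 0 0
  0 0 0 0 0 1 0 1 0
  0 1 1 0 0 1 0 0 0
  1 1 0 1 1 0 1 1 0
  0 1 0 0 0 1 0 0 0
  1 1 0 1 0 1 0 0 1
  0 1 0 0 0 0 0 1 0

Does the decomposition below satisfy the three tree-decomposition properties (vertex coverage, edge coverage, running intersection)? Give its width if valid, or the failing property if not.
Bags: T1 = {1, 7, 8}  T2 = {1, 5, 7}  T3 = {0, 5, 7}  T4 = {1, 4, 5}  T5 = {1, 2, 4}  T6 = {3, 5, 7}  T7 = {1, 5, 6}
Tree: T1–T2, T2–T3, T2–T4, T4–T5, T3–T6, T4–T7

Vertex coverage: the bags together contain {0, 1, 2, 3, 4, 5, 6, 7, 8}, the full vertex set. Edge coverage: each edge of G has both endpoints in at least one bag. Running intersection: for every vertex, the bags containing it form a connected subtree. All three properties hold, so this is a valid tree decomposition of width max|bag| − 1 = 2, and hence tw(G) ≤ 2.

Yes; width 2.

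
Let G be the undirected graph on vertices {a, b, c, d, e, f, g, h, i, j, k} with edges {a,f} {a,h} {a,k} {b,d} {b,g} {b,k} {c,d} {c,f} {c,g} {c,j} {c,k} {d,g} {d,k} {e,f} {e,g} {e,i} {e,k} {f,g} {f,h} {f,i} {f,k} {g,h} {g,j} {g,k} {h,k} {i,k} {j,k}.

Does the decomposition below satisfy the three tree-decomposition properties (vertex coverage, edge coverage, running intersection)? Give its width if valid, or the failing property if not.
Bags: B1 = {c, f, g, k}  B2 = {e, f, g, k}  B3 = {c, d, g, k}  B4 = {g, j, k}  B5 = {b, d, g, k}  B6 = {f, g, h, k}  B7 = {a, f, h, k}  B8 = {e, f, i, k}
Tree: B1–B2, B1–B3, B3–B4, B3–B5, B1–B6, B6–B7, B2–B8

A tree decomposition must satisfy three properties: every vertex lies in some bag; for every edge, both endpoints lie together in some bag; and for every vertex, the bags containing it form a connected subtree. Here edge (c,j) lies in no bag, so the decomposition is invalid.

No — edge (c,j) lies in no bag.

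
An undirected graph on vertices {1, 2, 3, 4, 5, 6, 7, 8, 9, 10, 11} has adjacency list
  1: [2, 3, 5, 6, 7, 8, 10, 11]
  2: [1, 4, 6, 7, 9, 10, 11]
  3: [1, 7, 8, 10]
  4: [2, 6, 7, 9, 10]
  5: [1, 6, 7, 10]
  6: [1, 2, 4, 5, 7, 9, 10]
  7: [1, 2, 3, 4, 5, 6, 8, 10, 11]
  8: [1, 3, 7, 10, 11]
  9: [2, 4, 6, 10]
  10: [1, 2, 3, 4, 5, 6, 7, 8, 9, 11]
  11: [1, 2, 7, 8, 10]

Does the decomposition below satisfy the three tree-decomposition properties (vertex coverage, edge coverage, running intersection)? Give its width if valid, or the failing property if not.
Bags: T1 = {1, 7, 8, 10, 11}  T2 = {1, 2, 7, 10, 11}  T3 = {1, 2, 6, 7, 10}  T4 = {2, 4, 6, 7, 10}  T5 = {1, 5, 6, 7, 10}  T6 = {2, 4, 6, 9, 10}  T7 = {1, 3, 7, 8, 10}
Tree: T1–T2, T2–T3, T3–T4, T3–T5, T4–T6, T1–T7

Every vertex of G appears in some bag (union = {1, 2, 3, 4, 5, 6, 7, 8, 9, 10, 11}); every edge is covered by a bag; and for each vertex v the set of bags containing v is connected in the bag tree. The decomposition is therefore valid. The largest bag has 5 vertices, so the width is 4.

Yes; width 4.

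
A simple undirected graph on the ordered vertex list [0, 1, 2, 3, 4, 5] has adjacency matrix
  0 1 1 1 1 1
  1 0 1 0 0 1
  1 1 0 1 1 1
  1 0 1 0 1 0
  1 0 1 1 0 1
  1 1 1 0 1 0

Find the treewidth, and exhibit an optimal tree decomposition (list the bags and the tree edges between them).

Each bag holds 4 vertices, so the decomposition has width 3, which upper-bounds the treewidth. On the other hand G contains the 4-clique {0, 1, 2, 5}. A clique must lie in a single bag of any decomposition, so no decomposition can have width below 3. Hence tw(G) = 3 exactly.

Treewidth 3.
Bags: B1 = {0, 2, 3, 4}  B2 = {0, 2, 4, 5}  B3 = {0, 1, 2, 5}
Tree: B1–B2, B2–B3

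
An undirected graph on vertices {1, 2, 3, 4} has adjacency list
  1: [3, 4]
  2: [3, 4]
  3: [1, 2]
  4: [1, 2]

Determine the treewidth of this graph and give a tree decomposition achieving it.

Every bag has size at most 3, so the width is 3 − 1 = 2 and tw(G) ≤ 2. Since 1–3–2–4–1 is a cycle in G, G is not acyclic. Forests are exactly the graphs of treewidth ≤ 1, so tw(G) ≥ 2. The upper and lower bounds meet at 2, so that is the treewidth.

Treewidth 2.
One such decomposition:
Bags: B1 = {1, 2, 3}  B2 = {1, 2, 4}
Tree: B1–B2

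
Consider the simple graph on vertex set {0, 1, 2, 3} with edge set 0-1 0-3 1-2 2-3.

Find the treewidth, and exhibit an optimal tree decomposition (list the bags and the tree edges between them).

The largest bag has 3 vertices, giving width 2; this decomposition certifies tw(G) ≤ 2. The edges 1–2–3–0–1 form a cycle, so G is not a tree and its treewidth is at least 2. Therefore the treewidth is 2.

Treewidth 2.
Bags: B1 = {1, 2, 3}  B2 = {0, 1, 3}
Tree: B1–B2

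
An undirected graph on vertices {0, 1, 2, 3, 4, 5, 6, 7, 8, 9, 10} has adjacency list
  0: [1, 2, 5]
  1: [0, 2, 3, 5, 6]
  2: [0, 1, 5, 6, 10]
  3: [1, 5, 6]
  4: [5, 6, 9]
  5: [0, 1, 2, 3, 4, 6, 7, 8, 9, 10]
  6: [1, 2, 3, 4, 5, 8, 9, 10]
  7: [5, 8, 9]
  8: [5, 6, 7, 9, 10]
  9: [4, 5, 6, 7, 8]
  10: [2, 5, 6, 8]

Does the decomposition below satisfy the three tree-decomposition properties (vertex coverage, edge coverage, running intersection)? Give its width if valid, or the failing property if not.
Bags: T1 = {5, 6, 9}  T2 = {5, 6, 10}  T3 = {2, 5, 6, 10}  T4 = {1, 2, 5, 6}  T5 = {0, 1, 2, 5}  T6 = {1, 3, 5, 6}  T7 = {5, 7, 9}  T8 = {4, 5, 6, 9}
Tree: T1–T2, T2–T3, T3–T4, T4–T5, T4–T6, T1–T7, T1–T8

A tree decomposition must satisfy three properties: every vertex lies in some bag; for every edge, both endpoints lie together in some bag; and for every vertex, the bags containing it form a connected subtree. Here vertex 8 appears in no bag, so the decomposition is invalid.

No — vertex 8 appears in no bag.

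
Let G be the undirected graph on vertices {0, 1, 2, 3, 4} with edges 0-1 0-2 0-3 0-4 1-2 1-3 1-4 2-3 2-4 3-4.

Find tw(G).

4

A width-4 tree decomposition is:
Bags: B1 = {0, 1, 2, 3, 4}
Tree: (single bag)
With just one bag of size 5, the width is 5 − 1 = 4, so tw(G) ≤ 4. Conversely, {0, 1, 2, 3, 4} is a clique of size 5, and the vertices of any clique must share a bag in every tree decomposition; so some bag has ≥ 5 vertices and tw(G) ≥ 4. Combining the bounds, tw(G) = 4.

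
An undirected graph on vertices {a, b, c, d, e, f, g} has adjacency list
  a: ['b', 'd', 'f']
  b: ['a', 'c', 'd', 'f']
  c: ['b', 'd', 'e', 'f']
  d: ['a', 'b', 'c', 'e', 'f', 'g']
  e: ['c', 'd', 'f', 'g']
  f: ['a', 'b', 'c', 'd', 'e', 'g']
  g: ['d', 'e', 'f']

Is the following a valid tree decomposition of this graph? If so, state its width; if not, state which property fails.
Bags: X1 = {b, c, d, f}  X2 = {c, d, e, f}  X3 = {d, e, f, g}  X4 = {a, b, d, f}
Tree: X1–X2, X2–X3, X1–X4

Yes; width 3.

Vertex coverage: the bags together contain {a, b, c, d, e, f, g}, the full vertex set. Edge coverage: each edge of G has both endpoints in at least one bag. Running intersection: for every vertex, the bags containing it form a connected subtree. All three properties hold, so this is a valid tree decomposition of width max|bag| − 1 = 3, and hence tw(G) ≤ 3.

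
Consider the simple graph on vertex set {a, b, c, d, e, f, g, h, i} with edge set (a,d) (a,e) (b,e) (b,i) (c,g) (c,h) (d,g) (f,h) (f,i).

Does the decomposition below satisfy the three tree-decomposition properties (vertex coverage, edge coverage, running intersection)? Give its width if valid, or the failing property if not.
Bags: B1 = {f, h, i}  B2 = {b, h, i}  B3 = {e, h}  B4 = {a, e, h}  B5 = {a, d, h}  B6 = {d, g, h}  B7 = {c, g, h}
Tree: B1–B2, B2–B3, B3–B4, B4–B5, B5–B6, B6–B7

No — edge (b,e) lies in no bag.

A tree decomposition must satisfy three properties: every vertex lies in some bag; for every edge, both endpoints lie together in some bag; and for every vertex, the bags containing it form a connected subtree. Here edge (b,e) lies in no bag, so the decomposition is invalid.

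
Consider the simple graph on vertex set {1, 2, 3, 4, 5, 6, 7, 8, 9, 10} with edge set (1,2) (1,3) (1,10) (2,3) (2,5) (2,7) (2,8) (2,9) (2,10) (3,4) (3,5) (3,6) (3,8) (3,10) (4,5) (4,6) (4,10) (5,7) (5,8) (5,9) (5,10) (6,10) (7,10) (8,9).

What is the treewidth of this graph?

A width-3 tree decomposition is:
Bags: B1 = {1, 2, 3, 10}  B2 = {2, 3, 5, 10}  B3 = {3, 4, 5, 10}  B4 = {2, 5, 7, 10}  B5 = {2, 3, 5, 8}  B6 = {3, 4, 6, 10}  B7 = {2, 5, 8, 9}
Tree: B1–B2, B2–B3, B2–B4, B2–B5, B3–B6, B5–B7
The largest bag has 4 vertices, giving width 3; this decomposition certifies tw(G) ≤ 3. For the lower bound, the 4 vertices {1, 2, 3, 10} are pairwise adjacent, and any tree decomposition puts a clique entirely inside one bag — forcing width ≥ 3. Combining the bounds, tw(G) = 3.

3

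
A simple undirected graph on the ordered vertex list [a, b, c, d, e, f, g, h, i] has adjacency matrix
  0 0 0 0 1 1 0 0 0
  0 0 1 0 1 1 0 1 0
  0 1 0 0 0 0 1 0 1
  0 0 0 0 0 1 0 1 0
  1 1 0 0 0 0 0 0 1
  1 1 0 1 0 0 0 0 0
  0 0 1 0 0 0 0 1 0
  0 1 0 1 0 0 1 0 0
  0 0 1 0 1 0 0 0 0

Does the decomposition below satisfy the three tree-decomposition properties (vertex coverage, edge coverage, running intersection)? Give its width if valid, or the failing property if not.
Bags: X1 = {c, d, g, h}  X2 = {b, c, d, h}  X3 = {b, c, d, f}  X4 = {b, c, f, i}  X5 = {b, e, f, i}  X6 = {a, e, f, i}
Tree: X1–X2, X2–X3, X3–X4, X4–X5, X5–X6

Yes; width 3.

Every vertex of G appears in some bag (union = {a, b, c, d, e, f, g, h, i}); every edge is covered by a bag; and for each vertex v the set of bags containing v is connected in the bag tree. The decomposition is therefore valid. The largest bag has 4 vertices, so the width is 3.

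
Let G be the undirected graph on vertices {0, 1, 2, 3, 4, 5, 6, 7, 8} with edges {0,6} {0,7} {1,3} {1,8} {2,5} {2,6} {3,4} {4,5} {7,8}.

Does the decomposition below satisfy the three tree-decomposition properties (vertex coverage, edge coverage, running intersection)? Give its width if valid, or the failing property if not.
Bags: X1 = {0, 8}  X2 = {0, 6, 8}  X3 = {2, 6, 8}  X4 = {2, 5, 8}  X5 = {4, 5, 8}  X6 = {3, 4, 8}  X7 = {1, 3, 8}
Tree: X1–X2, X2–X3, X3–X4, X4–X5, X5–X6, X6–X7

No — vertex 7 appears in no bag.

A tree decomposition must satisfy three properties: every vertex lies in some bag; for every edge, both endpoints lie together in some bag; and for every vertex, the bags containing it form a connected subtree. Here vertex 7 appears in no bag, so the decomposition is invalid.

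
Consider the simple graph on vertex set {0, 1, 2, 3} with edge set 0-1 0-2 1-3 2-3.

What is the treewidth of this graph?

2

A width-2 tree decomposition is:
Bags: B1 = {0, 2, 3}  B2 = {0, 1, 3}
Tree: B1–B2
Each bag holds 3 vertices, so the decomposition has width 2, which upper-bounds the treewidth. For the lower bound, G contains the cycle 3–2–0–1–3, so G is not a forest; only forests have treewidth ≤ 1, hence tw(G) ≥ 2. The upper and lower bounds meet at 2, so that is the treewidth.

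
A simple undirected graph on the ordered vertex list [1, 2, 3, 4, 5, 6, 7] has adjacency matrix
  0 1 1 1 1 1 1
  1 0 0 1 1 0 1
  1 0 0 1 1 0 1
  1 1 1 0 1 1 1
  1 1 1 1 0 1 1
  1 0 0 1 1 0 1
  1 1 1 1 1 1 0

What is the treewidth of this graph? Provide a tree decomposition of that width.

Treewidth 4.
One optimal decomposition is:
Bags: B1 = {1, 4, 5, 6, 7}  B2 = {1, 2, 4, 5, 7}  B3 = {1, 3, 4, 5, 7}
Tree: B1–B2, B2–B3

Each bag holds 5 vertices, so the decomposition has width 4, which upper-bounds the treewidth. On the other hand G contains the 5-clique {1, 2, 4, 5, 7}. A clique must lie in a single bag of any decomposition, so no decomposition can have width below 4. Combining the bounds, tw(G) = 4.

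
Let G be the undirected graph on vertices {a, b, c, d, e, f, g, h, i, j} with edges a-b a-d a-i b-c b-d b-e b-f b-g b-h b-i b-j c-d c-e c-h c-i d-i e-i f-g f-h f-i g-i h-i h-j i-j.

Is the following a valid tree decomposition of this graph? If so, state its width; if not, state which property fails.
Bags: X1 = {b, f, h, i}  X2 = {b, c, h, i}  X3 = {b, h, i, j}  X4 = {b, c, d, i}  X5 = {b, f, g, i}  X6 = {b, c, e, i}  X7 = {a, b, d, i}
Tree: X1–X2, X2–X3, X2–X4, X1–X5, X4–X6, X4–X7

Vertex coverage: the bags together contain {a, b, c, d, e, f, g, h, i, j}, the full vertex set. Edge coverage: each edge of G has both endpoints in at least one bag. Running intersection: for every vertex, the bags containing it form a connected subtree. All three properties hold, so this is a valid tree decomposition of width max|bag| − 1 = 3, and hence tw(G) ≤ 3.

Yes; width 3.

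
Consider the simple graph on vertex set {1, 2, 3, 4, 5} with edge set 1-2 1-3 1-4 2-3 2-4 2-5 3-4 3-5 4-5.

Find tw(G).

3

A width-3 tree decomposition is:
Bags: B1 = {2, 3, 4, 5}  B2 = {1, 2, 3, 4}
Tree: B1–B2
Each bag holds 4 vertices, so the decomposition has width 3, which upper-bounds the treewidth. On the other hand G contains the 4-clique {1, 2, 3, 4}. A clique must lie in a single bag of any decomposition, so no decomposition can have width below 3. Combining the bounds, tw(G) = 3.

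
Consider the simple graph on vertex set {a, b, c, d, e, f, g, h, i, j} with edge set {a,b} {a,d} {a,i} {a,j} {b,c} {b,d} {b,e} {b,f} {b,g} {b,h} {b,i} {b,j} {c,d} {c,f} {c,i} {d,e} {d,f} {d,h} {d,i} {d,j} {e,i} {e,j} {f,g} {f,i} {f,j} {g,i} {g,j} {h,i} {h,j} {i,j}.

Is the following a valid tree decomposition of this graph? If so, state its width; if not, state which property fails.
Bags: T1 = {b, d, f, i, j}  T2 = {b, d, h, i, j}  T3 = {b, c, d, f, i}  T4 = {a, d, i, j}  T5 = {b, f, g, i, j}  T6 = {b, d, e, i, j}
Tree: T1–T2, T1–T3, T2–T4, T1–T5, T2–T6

No — edge (b,a) lies in no bag.

A tree decomposition must satisfy three properties: every vertex lies in some bag; for every edge, both endpoints lie together in some bag; and for every vertex, the bags containing it form a connected subtree. Here edge (b,a) lies in no bag, so the decomposition is invalid.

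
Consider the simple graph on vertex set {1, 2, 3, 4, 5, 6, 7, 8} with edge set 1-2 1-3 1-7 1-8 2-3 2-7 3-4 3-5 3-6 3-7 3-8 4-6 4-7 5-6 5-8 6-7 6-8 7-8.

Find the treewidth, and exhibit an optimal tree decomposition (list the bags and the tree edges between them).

The largest bag has 4 vertices, giving width 3; this decomposition certifies tw(G) ≤ 3. Conversely, {3, 5, 6, 8} is a clique of size 4, and the vertices of any clique must share a bag in every tree decomposition; so some bag has ≥ 4 vertices and tw(G) ≥ 3. Therefore the treewidth is 3.

Treewidth 3.
One such decomposition:
Bags: B1 = {1, 2, 3, 7}  B2 = {1, 3, 7, 8}  B3 = {3, 6, 7, 8}  B4 = {3, 5, 6, 8}  B5 = {3, 4, 6, 7}
Tree: B1–B2, B2–B3, B3–B4, B3–B5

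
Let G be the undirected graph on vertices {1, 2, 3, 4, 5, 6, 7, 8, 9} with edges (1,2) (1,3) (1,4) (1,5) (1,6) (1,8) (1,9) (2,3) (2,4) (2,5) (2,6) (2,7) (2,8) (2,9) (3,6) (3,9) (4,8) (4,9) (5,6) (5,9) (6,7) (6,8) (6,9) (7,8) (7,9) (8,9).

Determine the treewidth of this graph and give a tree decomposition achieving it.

The largest bag has 5 vertices, giving width 4; this decomposition certifies tw(G) ≤ 4. On the other hand G contains the 5-clique {1, 2, 4, 8, 9}. A clique must lie in a single bag of any decomposition, so no decomposition can have width below 4. The upper and lower bounds meet at 4, so that is the treewidth.

Treewidth 4.
Bags: B1 = {1, 2, 6, 8, 9}  B2 = {2, 6, 7, 8, 9}  B3 = {1, 2, 5, 6, 9}  B4 = {1, 2, 3, 6, 9}  B5 = {1, 2, 4, 8, 9}
Tree: B1–B2, B1–B3, B3–B4, B1–B5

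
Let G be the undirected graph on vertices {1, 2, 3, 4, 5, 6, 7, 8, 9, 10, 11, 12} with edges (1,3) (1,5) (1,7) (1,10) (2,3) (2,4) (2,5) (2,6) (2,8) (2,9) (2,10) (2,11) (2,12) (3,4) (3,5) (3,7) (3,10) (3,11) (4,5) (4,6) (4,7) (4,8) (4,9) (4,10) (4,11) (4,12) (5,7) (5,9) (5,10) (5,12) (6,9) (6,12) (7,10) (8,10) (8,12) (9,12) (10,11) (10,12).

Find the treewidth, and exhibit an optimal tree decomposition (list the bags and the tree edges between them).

Each bag holds 5 vertices, so the decomposition has width 4, which upper-bounds the treewidth. For the lower bound, the 5 vertices {1, 3, 5, 7, 10} are pairwise adjacent, and any tree decomposition puts a clique entirely inside one bag — forcing width ≥ 4. Therefore the treewidth is 4.

Treewidth 4.
Bags: B1 = {2, 4, 5, 10, 12}  B2 = {2, 4, 5, 9, 12}  B3 = {2, 3, 4, 5, 10}  B4 = {2, 3, 4, 10, 11}  B5 = {2, 4, 8, 10, 12}  B6 = {3, 4, 5, 7, 10}  B7 = {1, 3, 5, 7, 10}  B8 = {2, 4, 6, 9, 12}
Tree: B1–B2, B1–B3, B3–B4, B1–B5, B3–B6, B6–B7, B2–B8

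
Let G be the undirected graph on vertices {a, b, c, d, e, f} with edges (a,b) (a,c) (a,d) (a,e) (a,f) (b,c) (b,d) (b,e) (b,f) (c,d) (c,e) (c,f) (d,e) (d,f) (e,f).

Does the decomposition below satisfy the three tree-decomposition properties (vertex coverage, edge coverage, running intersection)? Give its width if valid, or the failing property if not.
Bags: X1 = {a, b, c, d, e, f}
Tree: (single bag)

Vertex coverage: the bags together contain {a, b, c, d, e, f}, the full vertex set. Edge coverage: each edge of G has both endpoints in at least one bag. Running intersection: for every vertex, the bags containing it form a connected subtree. All three properties hold, so this is a valid tree decomposition of width max|bag| − 1 = 5, and hence tw(G) ≤ 5.

Yes; width 5.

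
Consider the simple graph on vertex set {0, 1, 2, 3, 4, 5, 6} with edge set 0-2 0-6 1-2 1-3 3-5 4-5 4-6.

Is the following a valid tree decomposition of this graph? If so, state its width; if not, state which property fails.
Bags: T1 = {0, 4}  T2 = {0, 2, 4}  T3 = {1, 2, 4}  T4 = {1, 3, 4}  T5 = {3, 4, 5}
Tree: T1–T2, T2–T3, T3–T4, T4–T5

A tree decomposition must satisfy three properties: every vertex lies in some bag; for every edge, both endpoints lie together in some bag; and for every vertex, the bags containing it form a connected subtree. Here vertex 6 appears in no bag, so the decomposition is invalid.

No — vertex 6 appears in no bag.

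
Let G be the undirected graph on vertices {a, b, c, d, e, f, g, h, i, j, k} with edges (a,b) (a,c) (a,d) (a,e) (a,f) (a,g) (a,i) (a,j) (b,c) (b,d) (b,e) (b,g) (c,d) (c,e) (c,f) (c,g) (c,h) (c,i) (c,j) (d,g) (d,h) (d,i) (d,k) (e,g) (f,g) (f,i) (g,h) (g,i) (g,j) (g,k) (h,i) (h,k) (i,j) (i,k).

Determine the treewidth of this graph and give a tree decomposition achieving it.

The largest bag has 5 vertices, giving width 4; this decomposition certifies tw(G) ≤ 4. Conversely, {c, d, g, h, i} is a clique of size 5, and the vertices of any clique must share a bag in every tree decomposition; so some bag has ≥ 5 vertices and tw(G) ≥ 4. Combining the bounds, tw(G) = 4.

Treewidth 4.
One optimal decomposition is:
Bags: B1 = {a, c, d, g, i}  B2 = {a, b, c, d, g}  B3 = {a, c, f, g, i}  B4 = {a, b, c, e, g}  B5 = {c, d, g, h, i}  B6 = {a, c, g, i, j}  B7 = {d, g, h, i, k}
Tree: B1–B2, B1–B3, B2–B4, B1–B5, B1–B6, B5–B7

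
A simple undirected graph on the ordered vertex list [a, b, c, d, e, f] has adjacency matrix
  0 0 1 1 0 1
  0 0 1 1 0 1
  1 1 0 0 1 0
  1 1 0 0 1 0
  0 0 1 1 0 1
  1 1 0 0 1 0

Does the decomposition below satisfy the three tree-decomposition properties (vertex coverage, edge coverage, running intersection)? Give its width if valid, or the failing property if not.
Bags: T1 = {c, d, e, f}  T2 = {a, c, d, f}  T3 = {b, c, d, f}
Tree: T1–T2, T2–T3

Every vertex of G appears in some bag (union = {a, b, c, d, e, f}); every edge is covered by a bag; and for each vertex v the set of bags containing v is connected in the bag tree. The decomposition is therefore valid. The largest bag has 4 vertices, so the width is 3.

Yes; width 3.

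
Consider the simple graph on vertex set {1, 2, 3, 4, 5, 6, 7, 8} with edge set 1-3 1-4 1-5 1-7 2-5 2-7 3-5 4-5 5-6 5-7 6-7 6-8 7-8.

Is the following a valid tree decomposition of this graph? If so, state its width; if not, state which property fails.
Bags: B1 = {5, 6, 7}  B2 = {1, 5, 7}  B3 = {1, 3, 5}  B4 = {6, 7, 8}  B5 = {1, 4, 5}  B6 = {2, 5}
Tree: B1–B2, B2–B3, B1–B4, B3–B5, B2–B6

No — edge (7,2) lies in no bag.

A tree decomposition must satisfy three properties: every vertex lies in some bag; for every edge, both endpoints lie together in some bag; and for every vertex, the bags containing it form a connected subtree. Here edge (7,2) lies in no bag, so the decomposition is invalid.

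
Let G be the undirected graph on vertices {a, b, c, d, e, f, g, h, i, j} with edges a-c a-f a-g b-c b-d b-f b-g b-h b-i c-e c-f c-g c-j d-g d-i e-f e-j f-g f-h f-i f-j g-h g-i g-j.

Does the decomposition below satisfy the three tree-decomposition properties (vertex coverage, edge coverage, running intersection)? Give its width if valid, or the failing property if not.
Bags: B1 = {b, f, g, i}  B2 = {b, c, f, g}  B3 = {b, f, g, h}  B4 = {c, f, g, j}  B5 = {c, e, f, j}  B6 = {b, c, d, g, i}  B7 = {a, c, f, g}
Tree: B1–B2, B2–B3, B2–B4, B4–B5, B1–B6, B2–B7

No — bags containing vertex c are not connected in the tree.

A tree decomposition must satisfy three properties: every vertex lies in some bag; for every edge, both endpoints lie together in some bag; and for every vertex, the bags containing it form a connected subtree. Here bags containing vertex c are not connected in the tree, so the decomposition is invalid.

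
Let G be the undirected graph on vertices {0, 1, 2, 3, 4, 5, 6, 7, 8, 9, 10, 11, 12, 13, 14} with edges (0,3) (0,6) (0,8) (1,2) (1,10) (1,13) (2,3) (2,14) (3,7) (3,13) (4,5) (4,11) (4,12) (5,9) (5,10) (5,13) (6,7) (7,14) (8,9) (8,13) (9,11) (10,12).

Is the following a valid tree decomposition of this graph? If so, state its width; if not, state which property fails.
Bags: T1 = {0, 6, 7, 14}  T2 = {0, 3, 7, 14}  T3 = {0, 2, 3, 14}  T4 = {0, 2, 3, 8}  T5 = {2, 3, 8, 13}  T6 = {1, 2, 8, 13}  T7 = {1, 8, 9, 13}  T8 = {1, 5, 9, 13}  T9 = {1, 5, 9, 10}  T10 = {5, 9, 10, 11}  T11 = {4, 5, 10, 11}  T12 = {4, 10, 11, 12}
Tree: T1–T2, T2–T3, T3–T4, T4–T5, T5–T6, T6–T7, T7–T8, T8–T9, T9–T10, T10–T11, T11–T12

Checking the three conditions: (i) the bags cover all of {0, 1, 2, 3, 4, 5, 6, 7, 8, 9, 10, 11, 12, 13, 14}; (ii) for each edge, some bag contains both endpoints; (iii) the bags containing any fixed vertex form a subtree. All hold, so the decomposition is valid with width 4 − 1 = 3.

Yes; width 3.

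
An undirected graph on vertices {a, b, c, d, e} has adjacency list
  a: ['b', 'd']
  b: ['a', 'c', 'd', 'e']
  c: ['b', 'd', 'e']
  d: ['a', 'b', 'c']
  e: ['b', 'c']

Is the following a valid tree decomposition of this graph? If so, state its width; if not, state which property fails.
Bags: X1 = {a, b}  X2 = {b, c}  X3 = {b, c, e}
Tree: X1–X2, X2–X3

A tree decomposition must satisfy three properties: every vertex lies in some bag; for every edge, both endpoints lie together in some bag; and for every vertex, the bags containing it form a connected subtree. Here vertex d appears in no bag, so the decomposition is invalid.

No — vertex d appears in no bag.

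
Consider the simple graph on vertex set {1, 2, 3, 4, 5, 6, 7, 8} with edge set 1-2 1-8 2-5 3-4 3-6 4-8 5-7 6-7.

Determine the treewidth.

2

A width-2 tree decomposition is:
Bags: B1 = {5, 6, 7}  B2 = {2, 5, 6}  B3 = {1, 2, 6}  B4 = {1, 6, 8}  B5 = {4, 6, 8}  B6 = {3, 4, 6}
Tree: B1–B2, B2–B3, B3–B4, B4–B5, B5–B6
Each bag holds 3 vertices, so the decomposition has width 2, which upper-bounds the treewidth. Since 6–7–5–2–1–8–4–3–6 is a cycle in G, G is not acyclic. Forests are exactly the graphs of treewidth ≤ 1, so tw(G) ≥ 2. Therefore the treewidth is 2.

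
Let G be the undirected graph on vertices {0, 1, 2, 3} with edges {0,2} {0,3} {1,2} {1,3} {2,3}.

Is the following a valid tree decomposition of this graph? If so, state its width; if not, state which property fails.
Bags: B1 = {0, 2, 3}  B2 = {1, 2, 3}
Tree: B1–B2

Checking the three conditions: (i) the bags cover all of {0, 1, 2, 3}; (ii) for each edge, some bag contains both endpoints; (iii) the bags containing any fixed vertex form a subtree. All hold, so the decomposition is valid with width 3 − 1 = 2.

Yes; width 2.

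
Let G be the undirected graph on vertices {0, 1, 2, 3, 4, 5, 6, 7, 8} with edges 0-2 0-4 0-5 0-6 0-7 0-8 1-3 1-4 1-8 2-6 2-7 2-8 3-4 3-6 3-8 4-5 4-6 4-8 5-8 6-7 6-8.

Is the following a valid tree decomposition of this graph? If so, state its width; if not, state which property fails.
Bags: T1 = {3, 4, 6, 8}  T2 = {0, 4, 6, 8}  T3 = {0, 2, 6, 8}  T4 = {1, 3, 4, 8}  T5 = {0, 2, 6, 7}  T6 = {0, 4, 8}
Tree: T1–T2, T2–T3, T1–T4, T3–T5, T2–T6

A tree decomposition must satisfy three properties: every vertex lies in some bag; for every edge, both endpoints lie together in some bag; and for every vertex, the bags containing it form a connected subtree. Here vertex 5 appears in no bag, so the decomposition is invalid.

No — vertex 5 appears in no bag.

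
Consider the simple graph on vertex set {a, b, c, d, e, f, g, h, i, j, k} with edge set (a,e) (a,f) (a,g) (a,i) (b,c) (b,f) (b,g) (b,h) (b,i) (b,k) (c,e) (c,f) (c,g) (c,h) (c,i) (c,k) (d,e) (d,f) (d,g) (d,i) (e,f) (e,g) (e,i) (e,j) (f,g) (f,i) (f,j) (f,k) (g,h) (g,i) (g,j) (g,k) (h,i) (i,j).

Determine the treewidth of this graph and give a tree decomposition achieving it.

The largest bag has 5 vertices, giving width 4; this decomposition certifies tw(G) ≤ 4. Conversely, {b, c, g, h, i} is a clique of size 5, and the vertices of any clique must share a bag in every tree decomposition; so some bag has ≥ 5 vertices and tw(G) ≥ 4. The upper and lower bounds meet at 4, so that is the treewidth.

Treewidth 4.
One optimal decomposition is:
Bags: B1 = {b, c, f, g, k}  B2 = {b, c, f, g, i}  B3 = {c, e, f, g, i}  B4 = {d, e, f, g, i}  B5 = {e, f, g, i, j}  B6 = {b, c, g, h, i}  B7 = {a, e, f, g, i}
Tree: B1–B2, B2–B3, B3–B4, B4–B5, B2–B6, B3–B7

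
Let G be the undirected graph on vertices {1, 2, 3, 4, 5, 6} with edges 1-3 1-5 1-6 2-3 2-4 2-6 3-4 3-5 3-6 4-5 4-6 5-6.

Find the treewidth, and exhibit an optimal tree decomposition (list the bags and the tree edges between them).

Each bag holds 4 vertices, so the decomposition has width 3, which upper-bounds the treewidth. For the lower bound, the 4 vertices {1, 3, 5, 6} are pairwise adjacent, and any tree decomposition puts a clique entirely inside one bag — forcing width ≥ 3. Therefore the treewidth is 3.

Treewidth 3.
One optimal decomposition is:
Bags: B1 = {1, 3, 5, 6}  B2 = {3, 4, 5, 6}  B3 = {2, 3, 4, 6}
Tree: B1–B2, B2–B3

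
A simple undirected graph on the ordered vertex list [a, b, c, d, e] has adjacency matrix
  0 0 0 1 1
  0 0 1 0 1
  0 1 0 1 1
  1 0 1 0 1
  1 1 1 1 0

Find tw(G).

A width-2 tree decomposition is:
Bags: B1 = {c, d, e}  B2 = {a, d, e}  B3 = {b, c, e}
Tree: B1–B2, B1–B3
Each bag holds 3 vertices, so the decomposition has width 2, which upper-bounds the treewidth. For the lower bound, the 3 vertices {c, d, e} are pairwise adjacent, and any tree decomposition puts a clique entirely inside one bag — forcing width ≥ 2. Combining the bounds, tw(G) = 2.

2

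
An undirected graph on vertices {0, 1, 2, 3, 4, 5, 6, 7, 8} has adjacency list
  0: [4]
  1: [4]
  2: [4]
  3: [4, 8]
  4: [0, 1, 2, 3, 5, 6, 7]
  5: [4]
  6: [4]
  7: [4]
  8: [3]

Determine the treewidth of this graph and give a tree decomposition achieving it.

The largest bag has 2 vertices, giving width 1; this decomposition certifies tw(G) ≤ 1. G has an edge, so its treewidth is at least 1. Hence tw(G) = 1 exactly.

Treewidth 1.
One optimal decomposition is:
Bags: B1 = {2, 4}  B2 = {0, 4}  B3 = {1, 4}  B4 = {3, 4}  B5 = {4, 7}  B6 = {4, 6}  B7 = {3, 8}  B8 = {4, 5}
Tree: B1–B2, B1–B3, B2–B4, B2–B5, B2–B6, B4–B7, B2–B8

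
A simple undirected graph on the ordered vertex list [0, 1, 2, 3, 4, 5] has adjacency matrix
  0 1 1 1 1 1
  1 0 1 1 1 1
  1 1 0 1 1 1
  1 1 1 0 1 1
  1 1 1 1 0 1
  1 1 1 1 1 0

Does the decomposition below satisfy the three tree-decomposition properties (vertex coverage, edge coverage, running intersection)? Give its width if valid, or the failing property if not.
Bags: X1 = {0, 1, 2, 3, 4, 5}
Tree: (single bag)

Every vertex of G appears in some bag (union = {0, 1, 2, 3, 4, 5}); every edge is covered by a bag; and for each vertex v the set of bags containing v is connected in the bag tree. The decomposition is therefore valid. The largest bag has 6 vertices, so the width is 5.

Yes; width 5.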